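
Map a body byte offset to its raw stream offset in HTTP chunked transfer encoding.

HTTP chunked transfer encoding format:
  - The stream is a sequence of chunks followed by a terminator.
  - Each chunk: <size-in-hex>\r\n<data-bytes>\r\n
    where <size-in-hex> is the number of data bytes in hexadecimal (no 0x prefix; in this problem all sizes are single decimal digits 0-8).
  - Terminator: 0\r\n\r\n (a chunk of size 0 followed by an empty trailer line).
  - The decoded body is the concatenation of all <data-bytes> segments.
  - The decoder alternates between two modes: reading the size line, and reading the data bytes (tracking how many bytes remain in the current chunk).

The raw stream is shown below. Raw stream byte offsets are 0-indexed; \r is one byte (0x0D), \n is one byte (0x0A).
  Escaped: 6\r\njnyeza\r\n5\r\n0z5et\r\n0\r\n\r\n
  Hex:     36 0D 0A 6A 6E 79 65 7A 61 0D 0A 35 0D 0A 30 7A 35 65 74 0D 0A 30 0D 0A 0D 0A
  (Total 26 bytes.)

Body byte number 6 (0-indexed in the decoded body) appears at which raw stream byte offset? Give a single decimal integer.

Chunk 1: stream[0..1]='6' size=0x6=6, data at stream[3..9]='jnyeza' -> body[0..6], body so far='jnyeza'
Chunk 2: stream[11..12]='5' size=0x5=5, data at stream[14..19]='0z5et' -> body[6..11], body so far='jnyeza0z5et'
Chunk 3: stream[21..22]='0' size=0 (terminator). Final body='jnyeza0z5et' (11 bytes)
Body byte 6 at stream offset 14

Answer: 14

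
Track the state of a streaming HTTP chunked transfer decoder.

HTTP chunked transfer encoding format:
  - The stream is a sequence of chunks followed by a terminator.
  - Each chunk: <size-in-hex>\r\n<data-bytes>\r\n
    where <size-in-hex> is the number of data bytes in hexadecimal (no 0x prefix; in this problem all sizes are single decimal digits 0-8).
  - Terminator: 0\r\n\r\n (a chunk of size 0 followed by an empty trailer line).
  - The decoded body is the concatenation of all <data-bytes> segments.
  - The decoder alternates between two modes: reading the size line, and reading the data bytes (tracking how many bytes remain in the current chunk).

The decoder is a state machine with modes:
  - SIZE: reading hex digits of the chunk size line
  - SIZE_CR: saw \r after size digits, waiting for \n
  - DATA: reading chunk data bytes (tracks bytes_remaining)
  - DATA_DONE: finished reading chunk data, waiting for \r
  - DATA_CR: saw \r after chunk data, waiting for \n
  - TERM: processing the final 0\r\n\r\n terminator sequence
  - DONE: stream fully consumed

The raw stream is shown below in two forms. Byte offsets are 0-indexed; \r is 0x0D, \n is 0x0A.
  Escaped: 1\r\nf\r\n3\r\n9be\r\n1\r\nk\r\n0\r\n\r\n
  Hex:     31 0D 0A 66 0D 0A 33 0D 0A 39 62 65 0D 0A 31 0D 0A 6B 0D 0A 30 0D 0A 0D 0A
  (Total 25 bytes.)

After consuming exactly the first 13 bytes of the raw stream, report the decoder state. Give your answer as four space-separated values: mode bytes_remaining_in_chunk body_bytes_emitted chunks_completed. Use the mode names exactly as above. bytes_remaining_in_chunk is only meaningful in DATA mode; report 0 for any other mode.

Byte 0 = '1': mode=SIZE remaining=0 emitted=0 chunks_done=0
Byte 1 = 0x0D: mode=SIZE_CR remaining=0 emitted=0 chunks_done=0
Byte 2 = 0x0A: mode=DATA remaining=1 emitted=0 chunks_done=0
Byte 3 = 'f': mode=DATA_DONE remaining=0 emitted=1 chunks_done=0
Byte 4 = 0x0D: mode=DATA_CR remaining=0 emitted=1 chunks_done=0
Byte 5 = 0x0A: mode=SIZE remaining=0 emitted=1 chunks_done=1
Byte 6 = '3': mode=SIZE remaining=0 emitted=1 chunks_done=1
Byte 7 = 0x0D: mode=SIZE_CR remaining=0 emitted=1 chunks_done=1
Byte 8 = 0x0A: mode=DATA remaining=3 emitted=1 chunks_done=1
Byte 9 = '9': mode=DATA remaining=2 emitted=2 chunks_done=1
Byte 10 = 'b': mode=DATA remaining=1 emitted=3 chunks_done=1
Byte 11 = 'e': mode=DATA_DONE remaining=0 emitted=4 chunks_done=1
Byte 12 = 0x0D: mode=DATA_CR remaining=0 emitted=4 chunks_done=1

Answer: DATA_CR 0 4 1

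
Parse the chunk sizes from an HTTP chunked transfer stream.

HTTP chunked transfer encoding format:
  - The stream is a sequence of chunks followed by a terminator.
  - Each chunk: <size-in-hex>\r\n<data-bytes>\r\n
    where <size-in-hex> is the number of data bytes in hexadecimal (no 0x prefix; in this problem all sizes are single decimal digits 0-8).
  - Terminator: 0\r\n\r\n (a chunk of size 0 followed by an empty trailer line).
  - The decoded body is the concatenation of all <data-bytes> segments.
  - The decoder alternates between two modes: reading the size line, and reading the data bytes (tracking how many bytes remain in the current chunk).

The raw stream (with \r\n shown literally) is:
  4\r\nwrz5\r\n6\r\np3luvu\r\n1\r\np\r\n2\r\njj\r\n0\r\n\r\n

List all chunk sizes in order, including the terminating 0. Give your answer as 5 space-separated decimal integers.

Chunk 1: stream[0..1]='4' size=0x4=4, data at stream[3..7]='wrz5' -> body[0..4], body so far='wrz5'
Chunk 2: stream[9..10]='6' size=0x6=6, data at stream[12..18]='p3luvu' -> body[4..10], body so far='wrz5p3luvu'
Chunk 3: stream[20..21]='1' size=0x1=1, data at stream[23..24]='p' -> body[10..11], body so far='wrz5p3luvup'
Chunk 4: stream[26..27]='2' size=0x2=2, data at stream[29..31]='jj' -> body[11..13], body so far='wrz5p3luvupjj'
Chunk 5: stream[33..34]='0' size=0 (terminator). Final body='wrz5p3luvupjj' (13 bytes)

Answer: 4 6 1 2 0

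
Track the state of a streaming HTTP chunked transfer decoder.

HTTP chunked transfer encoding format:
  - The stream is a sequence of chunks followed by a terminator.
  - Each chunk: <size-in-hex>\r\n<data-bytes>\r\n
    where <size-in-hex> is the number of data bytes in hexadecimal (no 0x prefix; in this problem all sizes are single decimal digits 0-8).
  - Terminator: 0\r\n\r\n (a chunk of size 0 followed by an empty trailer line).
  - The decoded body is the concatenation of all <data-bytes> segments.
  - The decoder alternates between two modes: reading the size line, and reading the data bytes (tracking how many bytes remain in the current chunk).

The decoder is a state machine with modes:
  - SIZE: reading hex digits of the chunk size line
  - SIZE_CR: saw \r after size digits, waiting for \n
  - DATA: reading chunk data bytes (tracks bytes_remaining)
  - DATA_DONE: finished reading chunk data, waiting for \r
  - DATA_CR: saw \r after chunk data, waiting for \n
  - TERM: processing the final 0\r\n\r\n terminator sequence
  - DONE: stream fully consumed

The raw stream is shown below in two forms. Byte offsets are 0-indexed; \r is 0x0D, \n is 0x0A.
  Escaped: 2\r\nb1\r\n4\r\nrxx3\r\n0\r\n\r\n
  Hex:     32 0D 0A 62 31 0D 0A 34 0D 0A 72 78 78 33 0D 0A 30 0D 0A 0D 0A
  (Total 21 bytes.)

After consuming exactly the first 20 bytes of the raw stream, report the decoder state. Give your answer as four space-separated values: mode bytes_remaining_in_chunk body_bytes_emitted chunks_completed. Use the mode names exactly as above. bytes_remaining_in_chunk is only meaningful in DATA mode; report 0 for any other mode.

Answer: TERM 0 6 2

Derivation:
Byte 0 = '2': mode=SIZE remaining=0 emitted=0 chunks_done=0
Byte 1 = 0x0D: mode=SIZE_CR remaining=0 emitted=0 chunks_done=0
Byte 2 = 0x0A: mode=DATA remaining=2 emitted=0 chunks_done=0
Byte 3 = 'b': mode=DATA remaining=1 emitted=1 chunks_done=0
Byte 4 = '1': mode=DATA_DONE remaining=0 emitted=2 chunks_done=0
Byte 5 = 0x0D: mode=DATA_CR remaining=0 emitted=2 chunks_done=0
Byte 6 = 0x0A: mode=SIZE remaining=0 emitted=2 chunks_done=1
Byte 7 = '4': mode=SIZE remaining=0 emitted=2 chunks_done=1
Byte 8 = 0x0D: mode=SIZE_CR remaining=0 emitted=2 chunks_done=1
Byte 9 = 0x0A: mode=DATA remaining=4 emitted=2 chunks_done=1
Byte 10 = 'r': mode=DATA remaining=3 emitted=3 chunks_done=1
Byte 11 = 'x': mode=DATA remaining=2 emitted=4 chunks_done=1
Byte 12 = 'x': mode=DATA remaining=1 emitted=5 chunks_done=1
Byte 13 = '3': mode=DATA_DONE remaining=0 emitted=6 chunks_done=1
Byte 14 = 0x0D: mode=DATA_CR remaining=0 emitted=6 chunks_done=1
Byte 15 = 0x0A: mode=SIZE remaining=0 emitted=6 chunks_done=2
Byte 16 = '0': mode=SIZE remaining=0 emitted=6 chunks_done=2
Byte 17 = 0x0D: mode=SIZE_CR remaining=0 emitted=6 chunks_done=2
Byte 18 = 0x0A: mode=TERM remaining=0 emitted=6 chunks_done=2
Byte 19 = 0x0D: mode=TERM remaining=0 emitted=6 chunks_done=2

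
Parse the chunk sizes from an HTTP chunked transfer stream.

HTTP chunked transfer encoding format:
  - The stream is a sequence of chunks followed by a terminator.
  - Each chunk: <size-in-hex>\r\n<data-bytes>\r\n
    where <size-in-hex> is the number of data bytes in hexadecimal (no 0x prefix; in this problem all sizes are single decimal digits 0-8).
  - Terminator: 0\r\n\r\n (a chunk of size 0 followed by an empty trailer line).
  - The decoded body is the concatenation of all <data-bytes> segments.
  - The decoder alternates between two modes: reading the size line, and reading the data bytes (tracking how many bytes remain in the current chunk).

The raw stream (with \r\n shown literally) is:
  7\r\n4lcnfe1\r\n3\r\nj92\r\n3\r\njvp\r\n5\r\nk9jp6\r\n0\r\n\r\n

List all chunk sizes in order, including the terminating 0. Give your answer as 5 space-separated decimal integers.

Answer: 7 3 3 5 0

Derivation:
Chunk 1: stream[0..1]='7' size=0x7=7, data at stream[3..10]='4lcnfe1' -> body[0..7], body so far='4lcnfe1'
Chunk 2: stream[12..13]='3' size=0x3=3, data at stream[15..18]='j92' -> body[7..10], body so far='4lcnfe1j92'
Chunk 3: stream[20..21]='3' size=0x3=3, data at stream[23..26]='jvp' -> body[10..13], body so far='4lcnfe1j92jvp'
Chunk 4: stream[28..29]='5' size=0x5=5, data at stream[31..36]='k9jp6' -> body[13..18], body so far='4lcnfe1j92jvpk9jp6'
Chunk 5: stream[38..39]='0' size=0 (terminator). Final body='4lcnfe1j92jvpk9jp6' (18 bytes)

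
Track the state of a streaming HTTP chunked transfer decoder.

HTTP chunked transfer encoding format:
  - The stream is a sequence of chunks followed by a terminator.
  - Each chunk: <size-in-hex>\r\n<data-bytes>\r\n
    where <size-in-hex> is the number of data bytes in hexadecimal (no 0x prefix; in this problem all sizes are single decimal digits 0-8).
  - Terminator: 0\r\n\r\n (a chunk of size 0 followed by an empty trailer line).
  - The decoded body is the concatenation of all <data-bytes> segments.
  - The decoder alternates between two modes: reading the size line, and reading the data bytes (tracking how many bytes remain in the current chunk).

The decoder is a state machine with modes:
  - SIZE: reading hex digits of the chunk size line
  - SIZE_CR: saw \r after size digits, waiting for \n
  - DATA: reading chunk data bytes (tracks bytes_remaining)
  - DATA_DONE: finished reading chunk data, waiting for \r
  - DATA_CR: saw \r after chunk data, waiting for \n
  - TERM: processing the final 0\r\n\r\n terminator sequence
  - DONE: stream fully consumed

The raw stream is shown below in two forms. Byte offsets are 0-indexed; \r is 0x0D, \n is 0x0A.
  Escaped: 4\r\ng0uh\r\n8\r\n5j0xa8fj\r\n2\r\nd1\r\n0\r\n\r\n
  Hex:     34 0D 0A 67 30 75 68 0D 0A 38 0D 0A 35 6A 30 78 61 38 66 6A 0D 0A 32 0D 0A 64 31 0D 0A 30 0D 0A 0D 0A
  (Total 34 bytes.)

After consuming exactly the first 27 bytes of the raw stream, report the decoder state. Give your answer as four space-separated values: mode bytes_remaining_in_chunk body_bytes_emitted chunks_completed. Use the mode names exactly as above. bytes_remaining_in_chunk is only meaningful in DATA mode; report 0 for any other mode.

Byte 0 = '4': mode=SIZE remaining=0 emitted=0 chunks_done=0
Byte 1 = 0x0D: mode=SIZE_CR remaining=0 emitted=0 chunks_done=0
Byte 2 = 0x0A: mode=DATA remaining=4 emitted=0 chunks_done=0
Byte 3 = 'g': mode=DATA remaining=3 emitted=1 chunks_done=0
Byte 4 = '0': mode=DATA remaining=2 emitted=2 chunks_done=0
Byte 5 = 'u': mode=DATA remaining=1 emitted=3 chunks_done=0
Byte 6 = 'h': mode=DATA_DONE remaining=0 emitted=4 chunks_done=0
Byte 7 = 0x0D: mode=DATA_CR remaining=0 emitted=4 chunks_done=0
Byte 8 = 0x0A: mode=SIZE remaining=0 emitted=4 chunks_done=1
Byte 9 = '8': mode=SIZE remaining=0 emitted=4 chunks_done=1
Byte 10 = 0x0D: mode=SIZE_CR remaining=0 emitted=4 chunks_done=1
Byte 11 = 0x0A: mode=DATA remaining=8 emitted=4 chunks_done=1
Byte 12 = '5': mode=DATA remaining=7 emitted=5 chunks_done=1
Byte 13 = 'j': mode=DATA remaining=6 emitted=6 chunks_done=1
Byte 14 = '0': mode=DATA remaining=5 emitted=7 chunks_done=1
Byte 15 = 'x': mode=DATA remaining=4 emitted=8 chunks_done=1
Byte 16 = 'a': mode=DATA remaining=3 emitted=9 chunks_done=1
Byte 17 = '8': mode=DATA remaining=2 emitted=10 chunks_done=1
Byte 18 = 'f': mode=DATA remaining=1 emitted=11 chunks_done=1
Byte 19 = 'j': mode=DATA_DONE remaining=0 emitted=12 chunks_done=1
Byte 20 = 0x0D: mode=DATA_CR remaining=0 emitted=12 chunks_done=1
Byte 21 = 0x0A: mode=SIZE remaining=0 emitted=12 chunks_done=2
Byte 22 = '2': mode=SIZE remaining=0 emitted=12 chunks_done=2
Byte 23 = 0x0D: mode=SIZE_CR remaining=0 emitted=12 chunks_done=2
Byte 24 = 0x0A: mode=DATA remaining=2 emitted=12 chunks_done=2
Byte 25 = 'd': mode=DATA remaining=1 emitted=13 chunks_done=2
Byte 26 = '1': mode=DATA_DONE remaining=0 emitted=14 chunks_done=2

Answer: DATA_DONE 0 14 2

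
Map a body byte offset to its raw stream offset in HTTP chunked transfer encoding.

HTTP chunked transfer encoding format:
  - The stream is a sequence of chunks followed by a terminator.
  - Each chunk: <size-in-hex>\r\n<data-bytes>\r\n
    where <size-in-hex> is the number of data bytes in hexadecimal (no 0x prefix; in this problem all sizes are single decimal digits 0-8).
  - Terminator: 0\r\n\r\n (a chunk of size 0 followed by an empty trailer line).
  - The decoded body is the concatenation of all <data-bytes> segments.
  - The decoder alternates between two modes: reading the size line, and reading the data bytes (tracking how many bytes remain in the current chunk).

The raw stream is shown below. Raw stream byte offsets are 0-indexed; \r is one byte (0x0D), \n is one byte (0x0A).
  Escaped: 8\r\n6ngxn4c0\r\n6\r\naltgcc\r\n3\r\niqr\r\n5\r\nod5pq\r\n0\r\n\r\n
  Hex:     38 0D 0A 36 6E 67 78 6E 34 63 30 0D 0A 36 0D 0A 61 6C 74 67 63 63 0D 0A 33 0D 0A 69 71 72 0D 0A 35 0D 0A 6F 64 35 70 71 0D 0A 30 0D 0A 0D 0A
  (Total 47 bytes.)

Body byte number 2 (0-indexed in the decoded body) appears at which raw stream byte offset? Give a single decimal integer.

Chunk 1: stream[0..1]='8' size=0x8=8, data at stream[3..11]='6ngxn4c0' -> body[0..8], body so far='6ngxn4c0'
Chunk 2: stream[13..14]='6' size=0x6=6, data at stream[16..22]='altgcc' -> body[8..14], body so far='6ngxn4c0altgcc'
Chunk 3: stream[24..25]='3' size=0x3=3, data at stream[27..30]='iqr' -> body[14..17], body so far='6ngxn4c0altgcciqr'
Chunk 4: stream[32..33]='5' size=0x5=5, data at stream[35..40]='od5pq' -> body[17..22], body so far='6ngxn4c0altgcciqrod5pq'
Chunk 5: stream[42..43]='0' size=0 (terminator). Final body='6ngxn4c0altgcciqrod5pq' (22 bytes)
Body byte 2 at stream offset 5

Answer: 5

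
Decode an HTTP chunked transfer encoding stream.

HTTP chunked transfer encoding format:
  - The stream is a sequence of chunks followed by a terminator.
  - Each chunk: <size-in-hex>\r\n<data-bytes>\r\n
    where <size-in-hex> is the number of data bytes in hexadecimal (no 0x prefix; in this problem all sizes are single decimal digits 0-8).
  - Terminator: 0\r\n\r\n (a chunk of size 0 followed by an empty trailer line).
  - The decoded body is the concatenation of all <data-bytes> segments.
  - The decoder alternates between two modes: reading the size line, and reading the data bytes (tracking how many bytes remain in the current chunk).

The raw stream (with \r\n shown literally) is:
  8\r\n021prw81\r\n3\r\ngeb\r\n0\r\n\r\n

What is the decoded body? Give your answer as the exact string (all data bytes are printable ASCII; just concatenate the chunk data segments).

Chunk 1: stream[0..1]='8' size=0x8=8, data at stream[3..11]='021prw81' -> body[0..8], body so far='021prw81'
Chunk 2: stream[13..14]='3' size=0x3=3, data at stream[16..19]='geb' -> body[8..11], body so far='021prw81geb'
Chunk 3: stream[21..22]='0' size=0 (terminator). Final body='021prw81geb' (11 bytes)

Answer: 021prw81geb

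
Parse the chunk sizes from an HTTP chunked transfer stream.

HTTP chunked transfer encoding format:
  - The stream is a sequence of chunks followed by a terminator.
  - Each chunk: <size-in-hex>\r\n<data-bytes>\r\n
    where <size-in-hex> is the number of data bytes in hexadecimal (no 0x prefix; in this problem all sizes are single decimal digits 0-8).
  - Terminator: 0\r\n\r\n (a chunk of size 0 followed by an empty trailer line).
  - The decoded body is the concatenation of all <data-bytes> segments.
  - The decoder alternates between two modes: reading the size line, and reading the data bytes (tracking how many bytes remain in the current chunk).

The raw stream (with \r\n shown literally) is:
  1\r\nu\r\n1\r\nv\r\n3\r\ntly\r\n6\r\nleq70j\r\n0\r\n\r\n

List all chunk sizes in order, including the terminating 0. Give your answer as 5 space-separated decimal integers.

Chunk 1: stream[0..1]='1' size=0x1=1, data at stream[3..4]='u' -> body[0..1], body so far='u'
Chunk 2: stream[6..7]='1' size=0x1=1, data at stream[9..10]='v' -> body[1..2], body so far='uv'
Chunk 3: stream[12..13]='3' size=0x3=3, data at stream[15..18]='tly' -> body[2..5], body so far='uvtly'
Chunk 4: stream[20..21]='6' size=0x6=6, data at stream[23..29]='leq70j' -> body[5..11], body so far='uvtlyleq70j'
Chunk 5: stream[31..32]='0' size=0 (terminator). Final body='uvtlyleq70j' (11 bytes)

Answer: 1 1 3 6 0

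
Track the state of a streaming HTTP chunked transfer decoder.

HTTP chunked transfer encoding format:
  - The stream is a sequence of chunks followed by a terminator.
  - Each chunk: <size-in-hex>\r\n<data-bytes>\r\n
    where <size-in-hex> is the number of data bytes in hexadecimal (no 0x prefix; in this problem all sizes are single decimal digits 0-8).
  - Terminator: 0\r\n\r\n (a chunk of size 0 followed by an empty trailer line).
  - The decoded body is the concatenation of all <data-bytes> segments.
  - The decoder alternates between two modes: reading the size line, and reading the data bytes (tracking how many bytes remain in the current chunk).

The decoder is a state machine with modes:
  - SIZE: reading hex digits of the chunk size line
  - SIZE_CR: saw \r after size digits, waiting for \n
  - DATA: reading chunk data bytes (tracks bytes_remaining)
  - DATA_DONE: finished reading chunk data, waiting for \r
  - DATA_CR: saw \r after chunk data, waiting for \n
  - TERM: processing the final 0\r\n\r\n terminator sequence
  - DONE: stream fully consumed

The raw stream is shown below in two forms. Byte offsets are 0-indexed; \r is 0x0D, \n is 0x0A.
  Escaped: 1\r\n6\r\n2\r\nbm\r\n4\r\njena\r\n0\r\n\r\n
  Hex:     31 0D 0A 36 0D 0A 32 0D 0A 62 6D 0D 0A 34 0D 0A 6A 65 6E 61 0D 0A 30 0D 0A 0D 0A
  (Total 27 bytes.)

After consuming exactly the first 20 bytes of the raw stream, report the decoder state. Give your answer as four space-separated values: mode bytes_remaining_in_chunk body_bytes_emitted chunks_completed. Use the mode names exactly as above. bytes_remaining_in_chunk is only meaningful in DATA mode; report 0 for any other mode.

Byte 0 = '1': mode=SIZE remaining=0 emitted=0 chunks_done=0
Byte 1 = 0x0D: mode=SIZE_CR remaining=0 emitted=0 chunks_done=0
Byte 2 = 0x0A: mode=DATA remaining=1 emitted=0 chunks_done=0
Byte 3 = '6': mode=DATA_DONE remaining=0 emitted=1 chunks_done=0
Byte 4 = 0x0D: mode=DATA_CR remaining=0 emitted=1 chunks_done=0
Byte 5 = 0x0A: mode=SIZE remaining=0 emitted=1 chunks_done=1
Byte 6 = '2': mode=SIZE remaining=0 emitted=1 chunks_done=1
Byte 7 = 0x0D: mode=SIZE_CR remaining=0 emitted=1 chunks_done=1
Byte 8 = 0x0A: mode=DATA remaining=2 emitted=1 chunks_done=1
Byte 9 = 'b': mode=DATA remaining=1 emitted=2 chunks_done=1
Byte 10 = 'm': mode=DATA_DONE remaining=0 emitted=3 chunks_done=1
Byte 11 = 0x0D: mode=DATA_CR remaining=0 emitted=3 chunks_done=1
Byte 12 = 0x0A: mode=SIZE remaining=0 emitted=3 chunks_done=2
Byte 13 = '4': mode=SIZE remaining=0 emitted=3 chunks_done=2
Byte 14 = 0x0D: mode=SIZE_CR remaining=0 emitted=3 chunks_done=2
Byte 15 = 0x0A: mode=DATA remaining=4 emitted=3 chunks_done=2
Byte 16 = 'j': mode=DATA remaining=3 emitted=4 chunks_done=2
Byte 17 = 'e': mode=DATA remaining=2 emitted=5 chunks_done=2
Byte 18 = 'n': mode=DATA remaining=1 emitted=6 chunks_done=2
Byte 19 = 'a': mode=DATA_DONE remaining=0 emitted=7 chunks_done=2

Answer: DATA_DONE 0 7 2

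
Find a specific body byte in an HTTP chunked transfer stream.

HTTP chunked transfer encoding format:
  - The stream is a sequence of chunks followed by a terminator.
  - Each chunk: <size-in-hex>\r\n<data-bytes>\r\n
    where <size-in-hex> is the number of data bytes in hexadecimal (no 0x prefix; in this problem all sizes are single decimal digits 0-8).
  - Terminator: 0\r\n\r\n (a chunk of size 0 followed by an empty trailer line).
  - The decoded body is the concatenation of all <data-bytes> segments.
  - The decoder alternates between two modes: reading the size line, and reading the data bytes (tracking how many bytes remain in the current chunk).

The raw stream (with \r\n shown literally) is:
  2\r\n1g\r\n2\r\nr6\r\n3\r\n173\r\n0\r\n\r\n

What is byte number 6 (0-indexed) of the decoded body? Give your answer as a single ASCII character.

Answer: 3

Derivation:
Chunk 1: stream[0..1]='2' size=0x2=2, data at stream[3..5]='1g' -> body[0..2], body so far='1g'
Chunk 2: stream[7..8]='2' size=0x2=2, data at stream[10..12]='r6' -> body[2..4], body so far='1gr6'
Chunk 3: stream[14..15]='3' size=0x3=3, data at stream[17..20]='173' -> body[4..7], body so far='1gr6173'
Chunk 4: stream[22..23]='0' size=0 (terminator). Final body='1gr6173' (7 bytes)
Body byte 6 = '3'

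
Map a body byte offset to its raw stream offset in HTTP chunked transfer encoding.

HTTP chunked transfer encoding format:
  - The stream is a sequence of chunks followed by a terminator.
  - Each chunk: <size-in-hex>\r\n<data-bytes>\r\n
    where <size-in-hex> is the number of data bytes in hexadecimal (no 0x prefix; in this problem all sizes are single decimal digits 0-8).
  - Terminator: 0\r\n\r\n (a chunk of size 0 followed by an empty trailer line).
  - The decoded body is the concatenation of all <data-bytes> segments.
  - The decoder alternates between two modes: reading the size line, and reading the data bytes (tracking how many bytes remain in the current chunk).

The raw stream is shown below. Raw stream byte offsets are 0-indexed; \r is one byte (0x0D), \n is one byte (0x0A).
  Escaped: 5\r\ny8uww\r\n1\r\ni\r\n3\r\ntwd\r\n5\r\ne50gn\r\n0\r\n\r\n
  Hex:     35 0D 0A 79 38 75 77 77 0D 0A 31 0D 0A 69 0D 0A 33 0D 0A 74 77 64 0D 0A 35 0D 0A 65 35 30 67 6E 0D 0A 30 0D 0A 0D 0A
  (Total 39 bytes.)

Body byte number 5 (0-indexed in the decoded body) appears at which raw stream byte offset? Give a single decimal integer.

Answer: 13

Derivation:
Chunk 1: stream[0..1]='5' size=0x5=5, data at stream[3..8]='y8uww' -> body[0..5], body so far='y8uww'
Chunk 2: stream[10..11]='1' size=0x1=1, data at stream[13..14]='i' -> body[5..6], body so far='y8uwwi'
Chunk 3: stream[16..17]='3' size=0x3=3, data at stream[19..22]='twd' -> body[6..9], body so far='y8uwwitwd'
Chunk 4: stream[24..25]='5' size=0x5=5, data at stream[27..32]='e50gn' -> body[9..14], body so far='y8uwwitwde50gn'
Chunk 5: stream[34..35]='0' size=0 (terminator). Final body='y8uwwitwde50gn' (14 bytes)
Body byte 5 at stream offset 13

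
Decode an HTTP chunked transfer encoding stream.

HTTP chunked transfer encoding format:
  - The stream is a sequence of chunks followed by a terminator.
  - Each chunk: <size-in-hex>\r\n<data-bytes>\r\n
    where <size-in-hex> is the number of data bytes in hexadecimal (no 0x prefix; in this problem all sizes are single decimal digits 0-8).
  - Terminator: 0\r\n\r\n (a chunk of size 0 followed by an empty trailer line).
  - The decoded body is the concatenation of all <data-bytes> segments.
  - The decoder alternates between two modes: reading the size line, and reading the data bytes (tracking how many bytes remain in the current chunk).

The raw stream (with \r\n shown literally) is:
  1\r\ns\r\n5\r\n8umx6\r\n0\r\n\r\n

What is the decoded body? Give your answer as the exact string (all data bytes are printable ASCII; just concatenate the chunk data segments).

Chunk 1: stream[0..1]='1' size=0x1=1, data at stream[3..4]='s' -> body[0..1], body so far='s'
Chunk 2: stream[6..7]='5' size=0x5=5, data at stream[9..14]='8umx6' -> body[1..6], body so far='s8umx6'
Chunk 3: stream[16..17]='0' size=0 (terminator). Final body='s8umx6' (6 bytes)

Answer: s8umx6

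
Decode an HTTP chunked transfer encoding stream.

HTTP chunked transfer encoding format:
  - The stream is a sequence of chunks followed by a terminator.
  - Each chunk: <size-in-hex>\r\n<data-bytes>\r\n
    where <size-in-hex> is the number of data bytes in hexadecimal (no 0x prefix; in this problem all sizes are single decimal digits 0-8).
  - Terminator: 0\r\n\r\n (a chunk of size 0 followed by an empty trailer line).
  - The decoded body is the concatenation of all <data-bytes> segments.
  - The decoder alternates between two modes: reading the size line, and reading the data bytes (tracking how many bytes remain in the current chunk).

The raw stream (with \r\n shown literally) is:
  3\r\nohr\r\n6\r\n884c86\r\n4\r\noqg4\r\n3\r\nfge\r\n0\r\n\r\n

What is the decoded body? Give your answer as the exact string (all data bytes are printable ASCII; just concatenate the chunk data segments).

Answer: ohr884c86oqg4fge

Derivation:
Chunk 1: stream[0..1]='3' size=0x3=3, data at stream[3..6]='ohr' -> body[0..3], body so far='ohr'
Chunk 2: stream[8..9]='6' size=0x6=6, data at stream[11..17]='884c86' -> body[3..9], body so far='ohr884c86'
Chunk 3: stream[19..20]='4' size=0x4=4, data at stream[22..26]='oqg4' -> body[9..13], body so far='ohr884c86oqg4'
Chunk 4: stream[28..29]='3' size=0x3=3, data at stream[31..34]='fge' -> body[13..16], body so far='ohr884c86oqg4fge'
Chunk 5: stream[36..37]='0' size=0 (terminator). Final body='ohr884c86oqg4fge' (16 bytes)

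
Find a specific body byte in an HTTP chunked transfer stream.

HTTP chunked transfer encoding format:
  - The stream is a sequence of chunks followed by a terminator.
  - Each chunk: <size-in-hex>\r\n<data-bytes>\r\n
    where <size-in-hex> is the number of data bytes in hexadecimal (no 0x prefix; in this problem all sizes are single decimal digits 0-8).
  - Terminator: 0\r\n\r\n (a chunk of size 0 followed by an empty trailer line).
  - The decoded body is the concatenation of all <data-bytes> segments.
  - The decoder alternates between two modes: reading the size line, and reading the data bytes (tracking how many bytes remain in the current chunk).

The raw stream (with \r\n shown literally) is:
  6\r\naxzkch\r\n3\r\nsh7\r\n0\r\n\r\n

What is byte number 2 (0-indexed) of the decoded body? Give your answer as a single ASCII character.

Chunk 1: stream[0..1]='6' size=0x6=6, data at stream[3..9]='axzkch' -> body[0..6], body so far='axzkch'
Chunk 2: stream[11..12]='3' size=0x3=3, data at stream[14..17]='sh7' -> body[6..9], body so far='axzkchsh7'
Chunk 3: stream[19..20]='0' size=0 (terminator). Final body='axzkchsh7' (9 bytes)
Body byte 2 = 'z'

Answer: z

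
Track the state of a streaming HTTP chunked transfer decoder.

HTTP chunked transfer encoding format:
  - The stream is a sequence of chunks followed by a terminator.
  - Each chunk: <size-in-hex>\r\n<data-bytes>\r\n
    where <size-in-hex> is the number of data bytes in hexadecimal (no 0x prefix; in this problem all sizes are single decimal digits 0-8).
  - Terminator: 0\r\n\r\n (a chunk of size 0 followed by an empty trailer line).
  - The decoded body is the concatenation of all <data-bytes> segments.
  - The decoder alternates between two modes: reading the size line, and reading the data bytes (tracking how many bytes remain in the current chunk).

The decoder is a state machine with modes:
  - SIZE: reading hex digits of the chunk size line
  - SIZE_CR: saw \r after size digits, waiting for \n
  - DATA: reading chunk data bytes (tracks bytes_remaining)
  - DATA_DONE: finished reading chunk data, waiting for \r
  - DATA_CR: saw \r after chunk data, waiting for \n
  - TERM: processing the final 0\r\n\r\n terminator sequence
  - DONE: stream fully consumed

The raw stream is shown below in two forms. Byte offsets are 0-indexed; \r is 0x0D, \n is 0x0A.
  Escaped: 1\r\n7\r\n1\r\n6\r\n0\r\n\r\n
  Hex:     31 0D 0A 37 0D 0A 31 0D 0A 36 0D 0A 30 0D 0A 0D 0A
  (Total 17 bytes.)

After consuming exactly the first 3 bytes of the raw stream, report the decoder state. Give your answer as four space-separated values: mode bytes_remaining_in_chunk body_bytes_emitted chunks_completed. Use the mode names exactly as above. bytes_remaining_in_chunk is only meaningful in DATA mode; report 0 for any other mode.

Byte 0 = '1': mode=SIZE remaining=0 emitted=0 chunks_done=0
Byte 1 = 0x0D: mode=SIZE_CR remaining=0 emitted=0 chunks_done=0
Byte 2 = 0x0A: mode=DATA remaining=1 emitted=0 chunks_done=0

Answer: DATA 1 0 0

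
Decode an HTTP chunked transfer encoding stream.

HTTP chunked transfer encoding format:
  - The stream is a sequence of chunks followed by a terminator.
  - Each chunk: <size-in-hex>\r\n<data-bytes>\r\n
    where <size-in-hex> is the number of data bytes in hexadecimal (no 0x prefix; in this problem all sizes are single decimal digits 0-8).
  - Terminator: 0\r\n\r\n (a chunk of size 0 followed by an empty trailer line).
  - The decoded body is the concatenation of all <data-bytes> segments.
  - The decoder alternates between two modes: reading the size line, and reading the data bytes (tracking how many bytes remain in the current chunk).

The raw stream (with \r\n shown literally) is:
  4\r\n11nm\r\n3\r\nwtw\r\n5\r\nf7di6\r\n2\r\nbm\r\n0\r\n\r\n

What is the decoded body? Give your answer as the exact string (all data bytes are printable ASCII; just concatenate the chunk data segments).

Chunk 1: stream[0..1]='4' size=0x4=4, data at stream[3..7]='11nm' -> body[0..4], body so far='11nm'
Chunk 2: stream[9..10]='3' size=0x3=3, data at stream[12..15]='wtw' -> body[4..7], body so far='11nmwtw'
Chunk 3: stream[17..18]='5' size=0x5=5, data at stream[20..25]='f7di6' -> body[7..12], body so far='11nmwtwf7di6'
Chunk 4: stream[27..28]='2' size=0x2=2, data at stream[30..32]='bm' -> body[12..14], body so far='11nmwtwf7di6bm'
Chunk 5: stream[34..35]='0' size=0 (terminator). Final body='11nmwtwf7di6bm' (14 bytes)

Answer: 11nmwtwf7di6bm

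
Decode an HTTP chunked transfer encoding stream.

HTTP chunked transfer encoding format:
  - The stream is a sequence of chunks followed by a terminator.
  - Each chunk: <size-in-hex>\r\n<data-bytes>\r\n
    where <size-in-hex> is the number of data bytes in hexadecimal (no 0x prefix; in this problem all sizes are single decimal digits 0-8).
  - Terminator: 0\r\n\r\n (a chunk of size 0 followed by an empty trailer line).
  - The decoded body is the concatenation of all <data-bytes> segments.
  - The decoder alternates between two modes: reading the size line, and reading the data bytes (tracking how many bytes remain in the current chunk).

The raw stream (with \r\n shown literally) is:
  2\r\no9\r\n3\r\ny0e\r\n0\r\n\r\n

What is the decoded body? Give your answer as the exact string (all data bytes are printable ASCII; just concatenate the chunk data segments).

Answer: o9y0e

Derivation:
Chunk 1: stream[0..1]='2' size=0x2=2, data at stream[3..5]='o9' -> body[0..2], body so far='o9'
Chunk 2: stream[7..8]='3' size=0x3=3, data at stream[10..13]='y0e' -> body[2..5], body so far='o9y0e'
Chunk 3: stream[15..16]='0' size=0 (terminator). Final body='o9y0e' (5 bytes)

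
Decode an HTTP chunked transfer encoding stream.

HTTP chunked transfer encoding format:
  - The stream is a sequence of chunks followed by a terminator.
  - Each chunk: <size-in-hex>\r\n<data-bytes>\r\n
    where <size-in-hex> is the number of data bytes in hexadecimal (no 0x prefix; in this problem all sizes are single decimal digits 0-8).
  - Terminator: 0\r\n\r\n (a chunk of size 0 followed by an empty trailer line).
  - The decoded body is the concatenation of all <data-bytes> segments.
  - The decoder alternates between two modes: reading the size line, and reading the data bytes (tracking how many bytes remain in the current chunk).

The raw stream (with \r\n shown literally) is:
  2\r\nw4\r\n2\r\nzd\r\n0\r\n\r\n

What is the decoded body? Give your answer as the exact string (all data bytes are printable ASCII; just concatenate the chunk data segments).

Chunk 1: stream[0..1]='2' size=0x2=2, data at stream[3..5]='w4' -> body[0..2], body so far='w4'
Chunk 2: stream[7..8]='2' size=0x2=2, data at stream[10..12]='zd' -> body[2..4], body so far='w4zd'
Chunk 3: stream[14..15]='0' size=0 (terminator). Final body='w4zd' (4 bytes)

Answer: w4zd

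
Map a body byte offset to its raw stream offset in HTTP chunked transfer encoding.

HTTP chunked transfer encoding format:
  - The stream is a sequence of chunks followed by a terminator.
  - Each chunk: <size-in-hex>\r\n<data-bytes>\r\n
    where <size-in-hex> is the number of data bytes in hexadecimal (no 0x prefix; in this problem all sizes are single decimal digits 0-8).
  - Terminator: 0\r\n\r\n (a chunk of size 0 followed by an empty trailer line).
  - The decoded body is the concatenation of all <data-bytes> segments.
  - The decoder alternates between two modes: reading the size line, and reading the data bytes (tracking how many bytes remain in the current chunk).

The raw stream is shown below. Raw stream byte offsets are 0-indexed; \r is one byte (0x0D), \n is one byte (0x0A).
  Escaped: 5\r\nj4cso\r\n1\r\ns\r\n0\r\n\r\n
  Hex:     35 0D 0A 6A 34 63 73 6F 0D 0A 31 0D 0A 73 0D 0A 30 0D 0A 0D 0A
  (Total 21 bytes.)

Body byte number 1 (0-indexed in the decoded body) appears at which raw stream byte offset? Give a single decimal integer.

Chunk 1: stream[0..1]='5' size=0x5=5, data at stream[3..8]='j4cso' -> body[0..5], body so far='j4cso'
Chunk 2: stream[10..11]='1' size=0x1=1, data at stream[13..14]='s' -> body[5..6], body so far='j4csos'
Chunk 3: stream[16..17]='0' size=0 (terminator). Final body='j4csos' (6 bytes)
Body byte 1 at stream offset 4

Answer: 4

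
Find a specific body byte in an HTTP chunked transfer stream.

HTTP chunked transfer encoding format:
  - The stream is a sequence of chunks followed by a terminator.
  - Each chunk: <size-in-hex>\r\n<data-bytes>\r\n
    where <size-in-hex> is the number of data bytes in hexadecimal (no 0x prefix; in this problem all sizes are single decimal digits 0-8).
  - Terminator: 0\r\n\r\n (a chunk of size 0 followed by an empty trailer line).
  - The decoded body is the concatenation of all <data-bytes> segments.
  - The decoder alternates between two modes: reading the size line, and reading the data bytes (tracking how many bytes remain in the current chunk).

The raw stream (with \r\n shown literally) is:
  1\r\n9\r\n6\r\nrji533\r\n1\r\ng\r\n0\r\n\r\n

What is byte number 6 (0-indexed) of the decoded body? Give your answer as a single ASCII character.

Answer: 3

Derivation:
Chunk 1: stream[0..1]='1' size=0x1=1, data at stream[3..4]='9' -> body[0..1], body so far='9'
Chunk 2: stream[6..7]='6' size=0x6=6, data at stream[9..15]='rji533' -> body[1..7], body so far='9rji533'
Chunk 3: stream[17..18]='1' size=0x1=1, data at stream[20..21]='g' -> body[7..8], body so far='9rji533g'
Chunk 4: stream[23..24]='0' size=0 (terminator). Final body='9rji533g' (8 bytes)
Body byte 6 = '3'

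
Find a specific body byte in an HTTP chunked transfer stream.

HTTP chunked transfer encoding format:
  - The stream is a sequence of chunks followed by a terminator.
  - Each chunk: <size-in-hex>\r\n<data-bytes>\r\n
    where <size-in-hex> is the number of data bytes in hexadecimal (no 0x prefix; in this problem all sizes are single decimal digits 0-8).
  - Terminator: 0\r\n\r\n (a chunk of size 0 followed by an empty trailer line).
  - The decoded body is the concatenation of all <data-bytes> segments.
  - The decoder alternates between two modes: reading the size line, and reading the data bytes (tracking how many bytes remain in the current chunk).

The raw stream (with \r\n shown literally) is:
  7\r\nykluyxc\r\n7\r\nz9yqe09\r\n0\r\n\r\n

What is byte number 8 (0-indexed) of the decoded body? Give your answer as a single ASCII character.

Chunk 1: stream[0..1]='7' size=0x7=7, data at stream[3..10]='ykluyxc' -> body[0..7], body so far='ykluyxc'
Chunk 2: stream[12..13]='7' size=0x7=7, data at stream[15..22]='z9yqe09' -> body[7..14], body so far='ykluyxcz9yqe09'
Chunk 3: stream[24..25]='0' size=0 (terminator). Final body='ykluyxcz9yqe09' (14 bytes)
Body byte 8 = '9'

Answer: 9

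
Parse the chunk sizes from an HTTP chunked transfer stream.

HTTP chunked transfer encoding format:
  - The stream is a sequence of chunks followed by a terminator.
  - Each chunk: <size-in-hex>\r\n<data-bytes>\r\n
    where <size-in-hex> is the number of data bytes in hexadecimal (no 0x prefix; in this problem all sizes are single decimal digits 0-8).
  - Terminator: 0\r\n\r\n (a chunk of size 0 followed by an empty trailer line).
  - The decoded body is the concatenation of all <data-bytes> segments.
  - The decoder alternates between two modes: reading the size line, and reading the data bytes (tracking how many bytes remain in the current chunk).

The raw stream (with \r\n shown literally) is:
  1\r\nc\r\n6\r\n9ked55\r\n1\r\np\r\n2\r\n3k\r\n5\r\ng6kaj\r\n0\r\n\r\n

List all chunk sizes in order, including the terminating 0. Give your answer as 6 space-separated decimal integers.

Chunk 1: stream[0..1]='1' size=0x1=1, data at stream[3..4]='c' -> body[0..1], body so far='c'
Chunk 2: stream[6..7]='6' size=0x6=6, data at stream[9..15]='9ked55' -> body[1..7], body so far='c9ked55'
Chunk 3: stream[17..18]='1' size=0x1=1, data at stream[20..21]='p' -> body[7..8], body so far='c9ked55p'
Chunk 4: stream[23..24]='2' size=0x2=2, data at stream[26..28]='3k' -> body[8..10], body so far='c9ked55p3k'
Chunk 5: stream[30..31]='5' size=0x5=5, data at stream[33..38]='g6kaj' -> body[10..15], body so far='c9ked55p3kg6kaj'
Chunk 6: stream[40..41]='0' size=0 (terminator). Final body='c9ked55p3kg6kaj' (15 bytes)

Answer: 1 6 1 2 5 0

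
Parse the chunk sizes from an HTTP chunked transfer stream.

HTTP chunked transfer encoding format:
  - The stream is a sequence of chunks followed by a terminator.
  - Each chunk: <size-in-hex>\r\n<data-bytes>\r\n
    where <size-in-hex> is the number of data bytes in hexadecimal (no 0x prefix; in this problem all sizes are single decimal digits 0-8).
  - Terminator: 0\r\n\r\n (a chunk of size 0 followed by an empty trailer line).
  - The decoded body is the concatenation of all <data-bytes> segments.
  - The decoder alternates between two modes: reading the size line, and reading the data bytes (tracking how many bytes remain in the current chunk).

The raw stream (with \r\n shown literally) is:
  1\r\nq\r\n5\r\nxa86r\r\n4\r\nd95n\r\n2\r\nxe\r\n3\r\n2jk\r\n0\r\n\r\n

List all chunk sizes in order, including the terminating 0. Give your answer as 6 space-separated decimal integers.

Chunk 1: stream[0..1]='1' size=0x1=1, data at stream[3..4]='q' -> body[0..1], body so far='q'
Chunk 2: stream[6..7]='5' size=0x5=5, data at stream[9..14]='xa86r' -> body[1..6], body so far='qxa86r'
Chunk 3: stream[16..17]='4' size=0x4=4, data at stream[19..23]='d95n' -> body[6..10], body so far='qxa86rd95n'
Chunk 4: stream[25..26]='2' size=0x2=2, data at stream[28..30]='xe' -> body[10..12], body so far='qxa86rd95nxe'
Chunk 5: stream[32..33]='3' size=0x3=3, data at stream[35..38]='2jk' -> body[12..15], body so far='qxa86rd95nxe2jk'
Chunk 6: stream[40..41]='0' size=0 (terminator). Final body='qxa86rd95nxe2jk' (15 bytes)

Answer: 1 5 4 2 3 0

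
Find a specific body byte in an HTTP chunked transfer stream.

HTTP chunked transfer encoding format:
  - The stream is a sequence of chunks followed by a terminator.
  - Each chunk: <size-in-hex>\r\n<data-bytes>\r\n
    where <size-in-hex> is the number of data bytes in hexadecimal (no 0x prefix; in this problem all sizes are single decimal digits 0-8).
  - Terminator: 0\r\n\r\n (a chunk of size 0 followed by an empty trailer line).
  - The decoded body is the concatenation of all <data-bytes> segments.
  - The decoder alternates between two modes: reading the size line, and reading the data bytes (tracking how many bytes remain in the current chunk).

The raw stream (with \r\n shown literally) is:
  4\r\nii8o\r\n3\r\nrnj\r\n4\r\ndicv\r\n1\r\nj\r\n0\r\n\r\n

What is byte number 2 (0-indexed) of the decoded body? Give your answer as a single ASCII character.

Answer: 8

Derivation:
Chunk 1: stream[0..1]='4' size=0x4=4, data at stream[3..7]='ii8o' -> body[0..4], body so far='ii8o'
Chunk 2: stream[9..10]='3' size=0x3=3, data at stream[12..15]='rnj' -> body[4..7], body so far='ii8ornj'
Chunk 3: stream[17..18]='4' size=0x4=4, data at stream[20..24]='dicv' -> body[7..11], body so far='ii8ornjdicv'
Chunk 4: stream[26..27]='1' size=0x1=1, data at stream[29..30]='j' -> body[11..12], body so far='ii8ornjdicvj'
Chunk 5: stream[32..33]='0' size=0 (terminator). Final body='ii8ornjdicvj' (12 bytes)
Body byte 2 = '8'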